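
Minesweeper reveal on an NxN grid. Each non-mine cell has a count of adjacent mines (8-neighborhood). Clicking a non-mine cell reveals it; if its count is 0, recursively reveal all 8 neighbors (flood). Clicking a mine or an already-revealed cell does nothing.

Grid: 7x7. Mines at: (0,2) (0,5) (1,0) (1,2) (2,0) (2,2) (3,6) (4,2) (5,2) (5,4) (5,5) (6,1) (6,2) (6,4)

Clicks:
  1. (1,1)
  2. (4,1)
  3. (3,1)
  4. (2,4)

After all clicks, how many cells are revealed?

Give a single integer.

Click 1 (1,1) count=5: revealed 1 new [(1,1)] -> total=1
Click 2 (4,1) count=2: revealed 1 new [(4,1)] -> total=2
Click 3 (3,1) count=3: revealed 1 new [(3,1)] -> total=3
Click 4 (2,4) count=0: revealed 12 new [(1,3) (1,4) (1,5) (2,3) (2,4) (2,5) (3,3) (3,4) (3,5) (4,3) (4,4) (4,5)] -> total=15

Answer: 15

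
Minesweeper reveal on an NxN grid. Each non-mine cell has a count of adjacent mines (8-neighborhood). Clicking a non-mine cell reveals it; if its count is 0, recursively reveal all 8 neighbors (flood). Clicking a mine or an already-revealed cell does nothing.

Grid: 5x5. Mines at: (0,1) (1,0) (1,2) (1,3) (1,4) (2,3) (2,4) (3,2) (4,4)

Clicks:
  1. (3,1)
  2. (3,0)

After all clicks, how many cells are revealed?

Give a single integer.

Answer: 6

Derivation:
Click 1 (3,1) count=1: revealed 1 new [(3,1)] -> total=1
Click 2 (3,0) count=0: revealed 5 new [(2,0) (2,1) (3,0) (4,0) (4,1)] -> total=6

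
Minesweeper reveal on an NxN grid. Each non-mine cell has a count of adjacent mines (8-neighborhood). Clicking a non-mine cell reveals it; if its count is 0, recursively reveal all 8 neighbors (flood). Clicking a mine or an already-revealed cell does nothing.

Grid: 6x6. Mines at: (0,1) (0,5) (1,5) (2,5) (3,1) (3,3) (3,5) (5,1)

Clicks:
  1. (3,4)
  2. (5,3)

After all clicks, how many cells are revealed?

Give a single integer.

Click 1 (3,4) count=3: revealed 1 new [(3,4)] -> total=1
Click 2 (5,3) count=0: revealed 8 new [(4,2) (4,3) (4,4) (4,5) (5,2) (5,3) (5,4) (5,5)] -> total=9

Answer: 9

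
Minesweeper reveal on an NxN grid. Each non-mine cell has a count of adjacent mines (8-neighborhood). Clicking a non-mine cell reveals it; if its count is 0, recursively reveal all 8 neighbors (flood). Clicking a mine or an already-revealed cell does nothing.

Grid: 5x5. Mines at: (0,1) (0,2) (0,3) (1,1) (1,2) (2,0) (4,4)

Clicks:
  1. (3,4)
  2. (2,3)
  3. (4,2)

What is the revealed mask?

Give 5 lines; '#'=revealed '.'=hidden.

Answer: .....
.....
.###.
#####
####.

Derivation:
Click 1 (3,4) count=1: revealed 1 new [(3,4)] -> total=1
Click 2 (2,3) count=1: revealed 1 new [(2,3)] -> total=2
Click 3 (4,2) count=0: revealed 10 new [(2,1) (2,2) (3,0) (3,1) (3,2) (3,3) (4,0) (4,1) (4,2) (4,3)] -> total=12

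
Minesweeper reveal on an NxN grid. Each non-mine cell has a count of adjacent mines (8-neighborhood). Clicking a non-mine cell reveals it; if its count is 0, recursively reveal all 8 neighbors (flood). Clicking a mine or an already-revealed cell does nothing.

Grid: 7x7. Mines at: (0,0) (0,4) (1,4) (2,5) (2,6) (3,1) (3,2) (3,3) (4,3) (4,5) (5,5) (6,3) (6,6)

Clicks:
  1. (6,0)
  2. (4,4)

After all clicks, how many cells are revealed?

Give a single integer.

Answer: 10

Derivation:
Click 1 (6,0) count=0: revealed 9 new [(4,0) (4,1) (4,2) (5,0) (5,1) (5,2) (6,0) (6,1) (6,2)] -> total=9
Click 2 (4,4) count=4: revealed 1 new [(4,4)] -> total=10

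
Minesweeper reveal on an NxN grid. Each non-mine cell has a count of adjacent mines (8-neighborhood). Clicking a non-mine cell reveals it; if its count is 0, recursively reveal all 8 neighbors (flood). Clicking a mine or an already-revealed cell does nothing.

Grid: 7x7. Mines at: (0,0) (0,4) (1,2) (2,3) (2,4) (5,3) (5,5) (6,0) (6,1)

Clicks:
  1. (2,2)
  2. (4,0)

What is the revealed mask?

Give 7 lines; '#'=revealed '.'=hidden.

Answer: .......
##.....
###....
###....
###....
###....
.......

Derivation:
Click 1 (2,2) count=2: revealed 1 new [(2,2)] -> total=1
Click 2 (4,0) count=0: revealed 13 new [(1,0) (1,1) (2,0) (2,1) (3,0) (3,1) (3,2) (4,0) (4,1) (4,2) (5,0) (5,1) (5,2)] -> total=14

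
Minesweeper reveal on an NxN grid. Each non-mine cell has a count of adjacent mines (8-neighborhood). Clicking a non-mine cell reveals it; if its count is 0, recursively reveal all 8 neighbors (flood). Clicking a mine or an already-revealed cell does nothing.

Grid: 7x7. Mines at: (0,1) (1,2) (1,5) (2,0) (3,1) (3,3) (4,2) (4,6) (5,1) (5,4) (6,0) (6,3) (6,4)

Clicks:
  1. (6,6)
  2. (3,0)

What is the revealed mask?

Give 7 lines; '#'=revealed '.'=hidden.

Click 1 (6,6) count=0: revealed 4 new [(5,5) (5,6) (6,5) (6,6)] -> total=4
Click 2 (3,0) count=2: revealed 1 new [(3,0)] -> total=5

Answer: .......
.......
.......
#......
.......
.....##
.....##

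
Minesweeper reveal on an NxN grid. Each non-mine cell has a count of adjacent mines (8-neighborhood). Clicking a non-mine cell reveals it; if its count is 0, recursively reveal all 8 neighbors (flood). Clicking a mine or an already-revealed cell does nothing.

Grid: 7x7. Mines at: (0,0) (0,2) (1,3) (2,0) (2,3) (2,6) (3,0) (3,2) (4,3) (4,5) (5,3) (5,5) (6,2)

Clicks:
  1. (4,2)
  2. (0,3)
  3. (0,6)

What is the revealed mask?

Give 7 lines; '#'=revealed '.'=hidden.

Answer: ...####
....###
.......
.......
..#....
.......
.......

Derivation:
Click 1 (4,2) count=3: revealed 1 new [(4,2)] -> total=1
Click 2 (0,3) count=2: revealed 1 new [(0,3)] -> total=2
Click 3 (0,6) count=0: revealed 6 new [(0,4) (0,5) (0,6) (1,4) (1,5) (1,6)] -> total=8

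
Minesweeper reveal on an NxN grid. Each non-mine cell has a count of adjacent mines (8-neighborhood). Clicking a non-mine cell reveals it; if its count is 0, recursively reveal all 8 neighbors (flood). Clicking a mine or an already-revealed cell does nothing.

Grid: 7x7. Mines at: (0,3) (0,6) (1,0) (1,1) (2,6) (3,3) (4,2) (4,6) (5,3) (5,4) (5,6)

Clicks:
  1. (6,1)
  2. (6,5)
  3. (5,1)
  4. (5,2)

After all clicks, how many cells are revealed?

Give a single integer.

Answer: 13

Derivation:
Click 1 (6,1) count=0: revealed 12 new [(2,0) (2,1) (3,0) (3,1) (4,0) (4,1) (5,0) (5,1) (5,2) (6,0) (6,1) (6,2)] -> total=12
Click 2 (6,5) count=2: revealed 1 new [(6,5)] -> total=13
Click 3 (5,1) count=1: revealed 0 new [(none)] -> total=13
Click 4 (5,2) count=2: revealed 0 new [(none)] -> total=13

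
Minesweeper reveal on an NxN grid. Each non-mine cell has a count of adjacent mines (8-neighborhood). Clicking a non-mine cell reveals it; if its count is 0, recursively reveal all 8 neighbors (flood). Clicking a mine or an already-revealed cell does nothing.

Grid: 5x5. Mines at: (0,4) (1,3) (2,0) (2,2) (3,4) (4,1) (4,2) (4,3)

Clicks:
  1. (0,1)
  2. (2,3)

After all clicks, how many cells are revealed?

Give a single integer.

Answer: 7

Derivation:
Click 1 (0,1) count=0: revealed 6 new [(0,0) (0,1) (0,2) (1,0) (1,1) (1,2)] -> total=6
Click 2 (2,3) count=3: revealed 1 new [(2,3)] -> total=7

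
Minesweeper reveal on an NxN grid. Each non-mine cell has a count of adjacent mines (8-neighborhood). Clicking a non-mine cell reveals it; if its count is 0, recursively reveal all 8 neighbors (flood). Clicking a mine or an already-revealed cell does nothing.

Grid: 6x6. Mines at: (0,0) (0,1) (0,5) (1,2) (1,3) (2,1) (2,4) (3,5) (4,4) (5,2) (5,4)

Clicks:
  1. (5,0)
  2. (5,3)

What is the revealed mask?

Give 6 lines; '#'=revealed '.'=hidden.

Click 1 (5,0) count=0: revealed 6 new [(3,0) (3,1) (4,0) (4,1) (5,0) (5,1)] -> total=6
Click 2 (5,3) count=3: revealed 1 new [(5,3)] -> total=7

Answer: ......
......
......
##....
##....
##.#..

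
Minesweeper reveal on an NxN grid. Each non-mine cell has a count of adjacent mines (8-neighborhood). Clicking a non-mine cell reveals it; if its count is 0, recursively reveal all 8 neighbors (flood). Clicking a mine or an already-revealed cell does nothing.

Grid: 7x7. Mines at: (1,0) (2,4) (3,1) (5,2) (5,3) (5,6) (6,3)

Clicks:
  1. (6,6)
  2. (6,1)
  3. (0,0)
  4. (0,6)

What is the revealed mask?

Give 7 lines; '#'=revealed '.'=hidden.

Click 1 (6,6) count=1: revealed 1 new [(6,6)] -> total=1
Click 2 (6,1) count=1: revealed 1 new [(6,1)] -> total=2
Click 3 (0,0) count=1: revealed 1 new [(0,0)] -> total=3
Click 4 (0,6) count=0: revealed 21 new [(0,1) (0,2) (0,3) (0,4) (0,5) (0,6) (1,1) (1,2) (1,3) (1,4) (1,5) (1,6) (2,1) (2,2) (2,3) (2,5) (2,6) (3,5) (3,6) (4,5) (4,6)] -> total=24

Answer: #######
.######
.###.##
.....##
.....##
.......
.#....#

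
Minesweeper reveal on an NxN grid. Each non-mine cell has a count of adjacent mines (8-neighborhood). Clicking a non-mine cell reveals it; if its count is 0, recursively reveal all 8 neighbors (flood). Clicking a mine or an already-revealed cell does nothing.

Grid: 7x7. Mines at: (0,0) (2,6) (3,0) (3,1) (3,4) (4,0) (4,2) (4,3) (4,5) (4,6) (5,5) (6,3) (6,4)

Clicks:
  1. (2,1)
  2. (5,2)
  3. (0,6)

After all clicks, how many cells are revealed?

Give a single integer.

Answer: 18

Derivation:
Click 1 (2,1) count=2: revealed 1 new [(2,1)] -> total=1
Click 2 (5,2) count=3: revealed 1 new [(5,2)] -> total=2
Click 3 (0,6) count=0: revealed 16 new [(0,1) (0,2) (0,3) (0,4) (0,5) (0,6) (1,1) (1,2) (1,3) (1,4) (1,5) (1,6) (2,2) (2,3) (2,4) (2,5)] -> total=18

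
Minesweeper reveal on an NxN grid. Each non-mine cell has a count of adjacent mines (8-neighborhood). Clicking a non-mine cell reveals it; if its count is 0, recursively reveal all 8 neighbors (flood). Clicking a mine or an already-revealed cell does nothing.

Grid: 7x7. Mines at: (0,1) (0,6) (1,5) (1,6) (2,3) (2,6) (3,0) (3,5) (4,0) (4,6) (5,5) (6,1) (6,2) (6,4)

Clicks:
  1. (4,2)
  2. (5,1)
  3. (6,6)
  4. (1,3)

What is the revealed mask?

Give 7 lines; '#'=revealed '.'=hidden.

Click 1 (4,2) count=0: revealed 12 new [(3,1) (3,2) (3,3) (3,4) (4,1) (4,2) (4,3) (4,4) (5,1) (5,2) (5,3) (5,4)] -> total=12
Click 2 (5,1) count=3: revealed 0 new [(none)] -> total=12
Click 3 (6,6) count=1: revealed 1 new [(6,6)] -> total=13
Click 4 (1,3) count=1: revealed 1 new [(1,3)] -> total=14

Answer: .......
...#...
.......
.####..
.####..
.####..
......#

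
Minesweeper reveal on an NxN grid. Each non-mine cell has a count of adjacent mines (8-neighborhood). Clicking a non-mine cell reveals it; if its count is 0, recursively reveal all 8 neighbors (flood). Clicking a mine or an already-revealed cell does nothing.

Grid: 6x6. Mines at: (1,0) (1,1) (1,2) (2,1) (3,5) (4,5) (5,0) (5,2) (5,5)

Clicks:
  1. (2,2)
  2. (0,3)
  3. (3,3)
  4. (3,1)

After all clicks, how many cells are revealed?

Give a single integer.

Click 1 (2,2) count=3: revealed 1 new [(2,2)] -> total=1
Click 2 (0,3) count=1: revealed 1 new [(0,3)] -> total=2
Click 3 (3,3) count=0: revealed 8 new [(2,3) (2,4) (3,2) (3,3) (3,4) (4,2) (4,3) (4,4)] -> total=10
Click 4 (3,1) count=1: revealed 1 new [(3,1)] -> total=11

Answer: 11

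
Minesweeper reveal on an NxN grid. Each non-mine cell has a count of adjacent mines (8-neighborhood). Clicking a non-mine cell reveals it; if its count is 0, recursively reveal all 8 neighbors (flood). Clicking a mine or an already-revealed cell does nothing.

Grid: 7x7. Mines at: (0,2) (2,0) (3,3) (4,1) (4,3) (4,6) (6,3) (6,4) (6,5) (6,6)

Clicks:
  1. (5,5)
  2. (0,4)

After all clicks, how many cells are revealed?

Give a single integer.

Answer: 16

Derivation:
Click 1 (5,5) count=4: revealed 1 new [(5,5)] -> total=1
Click 2 (0,4) count=0: revealed 15 new [(0,3) (0,4) (0,5) (0,6) (1,3) (1,4) (1,5) (1,6) (2,3) (2,4) (2,5) (2,6) (3,4) (3,5) (3,6)] -> total=16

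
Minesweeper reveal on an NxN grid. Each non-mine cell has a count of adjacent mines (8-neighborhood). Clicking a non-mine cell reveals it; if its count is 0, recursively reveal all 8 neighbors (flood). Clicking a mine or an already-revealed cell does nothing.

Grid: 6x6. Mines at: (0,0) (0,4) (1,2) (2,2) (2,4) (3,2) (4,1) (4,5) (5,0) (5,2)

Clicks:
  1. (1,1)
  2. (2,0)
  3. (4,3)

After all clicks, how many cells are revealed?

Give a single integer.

Click 1 (1,1) count=3: revealed 1 new [(1,1)] -> total=1
Click 2 (2,0) count=0: revealed 5 new [(1,0) (2,0) (2,1) (3,0) (3,1)] -> total=6
Click 3 (4,3) count=2: revealed 1 new [(4,3)] -> total=7

Answer: 7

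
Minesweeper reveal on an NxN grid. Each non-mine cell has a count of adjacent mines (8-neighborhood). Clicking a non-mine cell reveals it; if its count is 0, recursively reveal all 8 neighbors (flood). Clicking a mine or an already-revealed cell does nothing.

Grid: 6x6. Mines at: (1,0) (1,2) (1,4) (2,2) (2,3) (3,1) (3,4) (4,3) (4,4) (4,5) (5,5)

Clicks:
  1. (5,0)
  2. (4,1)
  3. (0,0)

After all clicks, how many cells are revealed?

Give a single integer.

Click 1 (5,0) count=0: revealed 6 new [(4,0) (4,1) (4,2) (5,0) (5,1) (5,2)] -> total=6
Click 2 (4,1) count=1: revealed 0 new [(none)] -> total=6
Click 3 (0,0) count=1: revealed 1 new [(0,0)] -> total=7

Answer: 7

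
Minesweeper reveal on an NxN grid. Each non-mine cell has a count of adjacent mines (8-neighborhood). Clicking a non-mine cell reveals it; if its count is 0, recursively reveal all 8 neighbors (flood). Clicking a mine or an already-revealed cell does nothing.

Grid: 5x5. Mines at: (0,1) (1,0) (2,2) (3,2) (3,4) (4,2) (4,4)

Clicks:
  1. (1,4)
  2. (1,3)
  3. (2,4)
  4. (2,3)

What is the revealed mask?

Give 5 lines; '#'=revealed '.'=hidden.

Click 1 (1,4) count=0: revealed 8 new [(0,2) (0,3) (0,4) (1,2) (1,3) (1,4) (2,3) (2,4)] -> total=8
Click 2 (1,3) count=1: revealed 0 new [(none)] -> total=8
Click 3 (2,4) count=1: revealed 0 new [(none)] -> total=8
Click 4 (2,3) count=3: revealed 0 new [(none)] -> total=8

Answer: ..###
..###
...##
.....
.....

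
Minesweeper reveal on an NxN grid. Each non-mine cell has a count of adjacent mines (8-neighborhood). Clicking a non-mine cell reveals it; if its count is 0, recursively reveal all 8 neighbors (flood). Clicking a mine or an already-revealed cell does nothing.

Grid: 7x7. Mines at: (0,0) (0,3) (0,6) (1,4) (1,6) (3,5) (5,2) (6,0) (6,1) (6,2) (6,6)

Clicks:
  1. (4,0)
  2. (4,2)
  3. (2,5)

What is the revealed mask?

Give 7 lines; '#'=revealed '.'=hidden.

Answer: .......
####...
######.
#####..
#####..
##.....
.......

Derivation:
Click 1 (4,0) count=0: revealed 21 new [(1,0) (1,1) (1,2) (1,3) (2,0) (2,1) (2,2) (2,3) (2,4) (3,0) (3,1) (3,2) (3,3) (3,4) (4,0) (4,1) (4,2) (4,3) (4,4) (5,0) (5,1)] -> total=21
Click 2 (4,2) count=1: revealed 0 new [(none)] -> total=21
Click 3 (2,5) count=3: revealed 1 new [(2,5)] -> total=22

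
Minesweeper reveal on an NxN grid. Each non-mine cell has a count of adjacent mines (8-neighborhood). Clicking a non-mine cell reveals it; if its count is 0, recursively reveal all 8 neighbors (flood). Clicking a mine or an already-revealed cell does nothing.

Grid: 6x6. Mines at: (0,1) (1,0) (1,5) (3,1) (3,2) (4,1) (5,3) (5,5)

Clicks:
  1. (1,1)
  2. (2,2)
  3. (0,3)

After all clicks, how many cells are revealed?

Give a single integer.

Click 1 (1,1) count=2: revealed 1 new [(1,1)] -> total=1
Click 2 (2,2) count=2: revealed 1 new [(2,2)] -> total=2
Click 3 (0,3) count=0: revealed 8 new [(0,2) (0,3) (0,4) (1,2) (1,3) (1,4) (2,3) (2,4)] -> total=10

Answer: 10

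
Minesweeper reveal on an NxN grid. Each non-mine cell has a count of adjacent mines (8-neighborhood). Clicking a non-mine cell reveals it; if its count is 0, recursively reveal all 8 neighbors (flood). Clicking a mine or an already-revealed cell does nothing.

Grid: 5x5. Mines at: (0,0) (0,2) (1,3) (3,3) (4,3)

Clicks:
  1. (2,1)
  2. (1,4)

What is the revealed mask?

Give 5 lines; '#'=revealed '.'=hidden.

Answer: .....
###.#
###..
###..
###..

Derivation:
Click 1 (2,1) count=0: revealed 12 new [(1,0) (1,1) (1,2) (2,0) (2,1) (2,2) (3,0) (3,1) (3,2) (4,0) (4,1) (4,2)] -> total=12
Click 2 (1,4) count=1: revealed 1 new [(1,4)] -> total=13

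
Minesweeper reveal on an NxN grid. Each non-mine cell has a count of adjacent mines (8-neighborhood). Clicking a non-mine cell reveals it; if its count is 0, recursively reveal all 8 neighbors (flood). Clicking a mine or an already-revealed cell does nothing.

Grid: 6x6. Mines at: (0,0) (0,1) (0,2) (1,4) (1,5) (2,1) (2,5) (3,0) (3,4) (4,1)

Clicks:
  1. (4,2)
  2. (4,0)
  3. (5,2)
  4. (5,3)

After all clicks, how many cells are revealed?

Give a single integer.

Click 1 (4,2) count=1: revealed 1 new [(4,2)] -> total=1
Click 2 (4,0) count=2: revealed 1 new [(4,0)] -> total=2
Click 3 (5,2) count=1: revealed 1 new [(5,2)] -> total=3
Click 4 (5,3) count=0: revealed 6 new [(4,3) (4,4) (4,5) (5,3) (5,4) (5,5)] -> total=9

Answer: 9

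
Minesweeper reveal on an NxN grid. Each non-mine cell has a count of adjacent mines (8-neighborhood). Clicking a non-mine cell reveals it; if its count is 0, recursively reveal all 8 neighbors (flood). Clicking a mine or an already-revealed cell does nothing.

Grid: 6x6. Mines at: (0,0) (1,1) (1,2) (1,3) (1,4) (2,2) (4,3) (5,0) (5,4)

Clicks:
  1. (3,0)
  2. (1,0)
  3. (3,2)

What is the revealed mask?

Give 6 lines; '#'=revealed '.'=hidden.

Click 1 (3,0) count=0: revealed 6 new [(2,0) (2,1) (3,0) (3,1) (4,0) (4,1)] -> total=6
Click 2 (1,0) count=2: revealed 1 new [(1,0)] -> total=7
Click 3 (3,2) count=2: revealed 1 new [(3,2)] -> total=8

Answer: ......
#.....
##....
###...
##....
......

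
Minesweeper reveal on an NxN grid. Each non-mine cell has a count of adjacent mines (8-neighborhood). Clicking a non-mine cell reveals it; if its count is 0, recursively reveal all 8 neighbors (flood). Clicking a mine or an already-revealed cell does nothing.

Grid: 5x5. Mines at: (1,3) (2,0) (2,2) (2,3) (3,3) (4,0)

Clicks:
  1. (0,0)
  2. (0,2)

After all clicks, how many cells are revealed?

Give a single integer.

Answer: 6

Derivation:
Click 1 (0,0) count=0: revealed 6 new [(0,0) (0,1) (0,2) (1,0) (1,1) (1,2)] -> total=6
Click 2 (0,2) count=1: revealed 0 new [(none)] -> total=6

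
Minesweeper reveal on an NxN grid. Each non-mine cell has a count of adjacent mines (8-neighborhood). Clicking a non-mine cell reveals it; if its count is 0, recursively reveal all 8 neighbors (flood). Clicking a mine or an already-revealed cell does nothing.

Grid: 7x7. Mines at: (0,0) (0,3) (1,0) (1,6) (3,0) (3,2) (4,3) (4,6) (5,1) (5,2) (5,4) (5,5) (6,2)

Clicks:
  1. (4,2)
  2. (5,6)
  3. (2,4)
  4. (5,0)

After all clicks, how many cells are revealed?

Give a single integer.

Answer: 12

Derivation:
Click 1 (4,2) count=4: revealed 1 new [(4,2)] -> total=1
Click 2 (5,6) count=2: revealed 1 new [(5,6)] -> total=2
Click 3 (2,4) count=0: revealed 9 new [(1,3) (1,4) (1,5) (2,3) (2,4) (2,5) (3,3) (3,4) (3,5)] -> total=11
Click 4 (5,0) count=1: revealed 1 new [(5,0)] -> total=12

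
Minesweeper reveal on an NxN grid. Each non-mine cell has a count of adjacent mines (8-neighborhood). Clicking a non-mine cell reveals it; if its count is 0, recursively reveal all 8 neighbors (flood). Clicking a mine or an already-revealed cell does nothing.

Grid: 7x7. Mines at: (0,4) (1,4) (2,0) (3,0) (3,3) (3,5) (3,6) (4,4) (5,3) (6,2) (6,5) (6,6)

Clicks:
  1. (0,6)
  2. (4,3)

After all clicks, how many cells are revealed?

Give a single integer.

Click 1 (0,6) count=0: revealed 6 new [(0,5) (0,6) (1,5) (1,6) (2,5) (2,6)] -> total=6
Click 2 (4,3) count=3: revealed 1 new [(4,3)] -> total=7

Answer: 7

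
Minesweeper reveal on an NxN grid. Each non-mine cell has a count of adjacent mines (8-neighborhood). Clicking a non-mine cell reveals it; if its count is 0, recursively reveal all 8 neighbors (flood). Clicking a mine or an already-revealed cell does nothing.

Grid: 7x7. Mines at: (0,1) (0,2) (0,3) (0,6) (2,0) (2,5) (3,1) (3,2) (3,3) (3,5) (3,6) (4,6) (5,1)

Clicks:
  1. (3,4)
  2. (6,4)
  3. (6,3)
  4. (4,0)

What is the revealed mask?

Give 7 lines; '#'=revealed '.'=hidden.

Click 1 (3,4) count=3: revealed 1 new [(3,4)] -> total=1
Click 2 (6,4) count=0: revealed 14 new [(4,2) (4,3) (4,4) (4,5) (5,2) (5,3) (5,4) (5,5) (5,6) (6,2) (6,3) (6,4) (6,5) (6,6)] -> total=15
Click 3 (6,3) count=0: revealed 0 new [(none)] -> total=15
Click 4 (4,0) count=2: revealed 1 new [(4,0)] -> total=16

Answer: .......
.......
.......
....#..
#.####.
..#####
..#####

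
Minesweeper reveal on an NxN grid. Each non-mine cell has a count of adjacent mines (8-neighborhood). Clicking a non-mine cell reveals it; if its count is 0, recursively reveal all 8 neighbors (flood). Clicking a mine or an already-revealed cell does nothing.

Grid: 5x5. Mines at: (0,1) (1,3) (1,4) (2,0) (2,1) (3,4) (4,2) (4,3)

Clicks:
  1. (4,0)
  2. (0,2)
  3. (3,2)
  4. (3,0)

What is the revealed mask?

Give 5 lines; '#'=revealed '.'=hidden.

Answer: ..#..
.....
.....
###..
##...

Derivation:
Click 1 (4,0) count=0: revealed 4 new [(3,0) (3,1) (4,0) (4,1)] -> total=4
Click 2 (0,2) count=2: revealed 1 new [(0,2)] -> total=5
Click 3 (3,2) count=3: revealed 1 new [(3,2)] -> total=6
Click 4 (3,0) count=2: revealed 0 new [(none)] -> total=6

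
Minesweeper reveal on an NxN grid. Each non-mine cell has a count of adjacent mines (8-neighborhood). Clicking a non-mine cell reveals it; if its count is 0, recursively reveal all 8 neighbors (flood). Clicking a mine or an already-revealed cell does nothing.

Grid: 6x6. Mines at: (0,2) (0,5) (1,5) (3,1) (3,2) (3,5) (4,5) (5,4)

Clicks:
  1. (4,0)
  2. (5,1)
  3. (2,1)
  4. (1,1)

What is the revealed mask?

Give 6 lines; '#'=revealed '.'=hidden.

Answer: ......
.#....
.#....
......
####..
####..

Derivation:
Click 1 (4,0) count=1: revealed 1 new [(4,0)] -> total=1
Click 2 (5,1) count=0: revealed 7 new [(4,1) (4,2) (4,3) (5,0) (5,1) (5,2) (5,3)] -> total=8
Click 3 (2,1) count=2: revealed 1 new [(2,1)] -> total=9
Click 4 (1,1) count=1: revealed 1 new [(1,1)] -> total=10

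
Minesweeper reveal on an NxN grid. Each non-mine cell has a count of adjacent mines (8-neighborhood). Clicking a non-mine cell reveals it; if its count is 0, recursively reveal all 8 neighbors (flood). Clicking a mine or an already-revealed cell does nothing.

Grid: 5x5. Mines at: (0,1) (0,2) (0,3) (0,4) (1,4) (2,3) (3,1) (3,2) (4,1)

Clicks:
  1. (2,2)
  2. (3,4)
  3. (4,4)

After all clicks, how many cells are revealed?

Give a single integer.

Answer: 5

Derivation:
Click 1 (2,2) count=3: revealed 1 new [(2,2)] -> total=1
Click 2 (3,4) count=1: revealed 1 new [(3,4)] -> total=2
Click 3 (4,4) count=0: revealed 3 new [(3,3) (4,3) (4,4)] -> total=5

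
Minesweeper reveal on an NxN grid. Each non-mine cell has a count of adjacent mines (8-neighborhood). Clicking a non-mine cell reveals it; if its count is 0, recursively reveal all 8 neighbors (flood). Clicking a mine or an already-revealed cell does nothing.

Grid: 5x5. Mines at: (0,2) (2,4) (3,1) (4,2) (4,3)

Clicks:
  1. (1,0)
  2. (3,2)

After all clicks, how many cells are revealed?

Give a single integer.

Click 1 (1,0) count=0: revealed 6 new [(0,0) (0,1) (1,0) (1,1) (2,0) (2,1)] -> total=6
Click 2 (3,2) count=3: revealed 1 new [(3,2)] -> total=7

Answer: 7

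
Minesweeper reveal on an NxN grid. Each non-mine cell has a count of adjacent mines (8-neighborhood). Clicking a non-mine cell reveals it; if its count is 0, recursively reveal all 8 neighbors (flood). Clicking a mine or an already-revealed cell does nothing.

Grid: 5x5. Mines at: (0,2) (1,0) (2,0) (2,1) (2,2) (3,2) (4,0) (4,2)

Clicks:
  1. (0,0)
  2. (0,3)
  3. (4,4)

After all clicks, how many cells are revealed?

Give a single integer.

Click 1 (0,0) count=1: revealed 1 new [(0,0)] -> total=1
Click 2 (0,3) count=1: revealed 1 new [(0,3)] -> total=2
Click 3 (4,4) count=0: revealed 9 new [(0,4) (1,3) (1,4) (2,3) (2,4) (3,3) (3,4) (4,3) (4,4)] -> total=11

Answer: 11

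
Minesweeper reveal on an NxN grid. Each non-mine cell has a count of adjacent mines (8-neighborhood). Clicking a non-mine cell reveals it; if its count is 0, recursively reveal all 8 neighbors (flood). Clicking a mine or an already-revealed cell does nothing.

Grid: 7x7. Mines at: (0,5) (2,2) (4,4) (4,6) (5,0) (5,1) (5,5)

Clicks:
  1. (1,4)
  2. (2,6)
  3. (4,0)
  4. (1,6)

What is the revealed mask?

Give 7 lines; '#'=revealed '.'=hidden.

Click 1 (1,4) count=1: revealed 1 new [(1,4)] -> total=1
Click 2 (2,6) count=0: revealed 11 new [(1,3) (1,5) (1,6) (2,3) (2,4) (2,5) (2,6) (3,3) (3,4) (3,5) (3,6)] -> total=12
Click 3 (4,0) count=2: revealed 1 new [(4,0)] -> total=13
Click 4 (1,6) count=1: revealed 0 new [(none)] -> total=13

Answer: .......
...####
...####
...####
#......
.......
.......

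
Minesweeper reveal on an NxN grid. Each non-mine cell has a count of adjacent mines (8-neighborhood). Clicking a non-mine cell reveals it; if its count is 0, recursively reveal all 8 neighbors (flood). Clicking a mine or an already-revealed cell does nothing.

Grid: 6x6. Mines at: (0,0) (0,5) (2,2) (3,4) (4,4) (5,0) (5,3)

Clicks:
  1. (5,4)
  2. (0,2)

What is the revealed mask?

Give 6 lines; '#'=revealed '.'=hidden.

Answer: .####.
.####.
......
......
......
....#.

Derivation:
Click 1 (5,4) count=2: revealed 1 new [(5,4)] -> total=1
Click 2 (0,2) count=0: revealed 8 new [(0,1) (0,2) (0,3) (0,4) (1,1) (1,2) (1,3) (1,4)] -> total=9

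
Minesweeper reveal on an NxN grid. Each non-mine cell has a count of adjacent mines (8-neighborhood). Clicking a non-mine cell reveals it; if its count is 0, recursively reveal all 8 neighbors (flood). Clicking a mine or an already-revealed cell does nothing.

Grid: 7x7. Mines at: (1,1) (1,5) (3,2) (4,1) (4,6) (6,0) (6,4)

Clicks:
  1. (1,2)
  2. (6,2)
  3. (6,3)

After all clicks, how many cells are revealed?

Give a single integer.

Answer: 7

Derivation:
Click 1 (1,2) count=1: revealed 1 new [(1,2)] -> total=1
Click 2 (6,2) count=0: revealed 6 new [(5,1) (5,2) (5,3) (6,1) (6,2) (6,3)] -> total=7
Click 3 (6,3) count=1: revealed 0 new [(none)] -> total=7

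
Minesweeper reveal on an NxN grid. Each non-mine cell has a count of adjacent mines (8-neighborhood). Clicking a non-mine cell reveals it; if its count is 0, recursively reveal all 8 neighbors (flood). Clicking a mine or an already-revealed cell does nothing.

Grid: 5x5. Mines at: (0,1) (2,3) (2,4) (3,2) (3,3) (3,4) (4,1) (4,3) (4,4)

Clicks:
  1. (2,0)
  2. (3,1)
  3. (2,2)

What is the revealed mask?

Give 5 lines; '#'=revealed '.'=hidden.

Click 1 (2,0) count=0: revealed 6 new [(1,0) (1,1) (2,0) (2,1) (3,0) (3,1)] -> total=6
Click 2 (3,1) count=2: revealed 0 new [(none)] -> total=6
Click 3 (2,2) count=3: revealed 1 new [(2,2)] -> total=7

Answer: .....
##...
###..
##...
.....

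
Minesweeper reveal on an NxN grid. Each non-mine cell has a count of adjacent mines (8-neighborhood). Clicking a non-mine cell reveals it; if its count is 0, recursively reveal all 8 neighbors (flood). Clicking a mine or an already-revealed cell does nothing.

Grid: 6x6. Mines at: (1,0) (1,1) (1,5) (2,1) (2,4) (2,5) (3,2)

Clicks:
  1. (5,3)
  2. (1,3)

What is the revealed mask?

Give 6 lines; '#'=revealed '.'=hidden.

Answer: ......
...#..
......
##.###
######
######

Derivation:
Click 1 (5,3) count=0: revealed 17 new [(3,0) (3,1) (3,3) (3,4) (3,5) (4,0) (4,1) (4,2) (4,3) (4,4) (4,5) (5,0) (5,1) (5,2) (5,3) (5,4) (5,5)] -> total=17
Click 2 (1,3) count=1: revealed 1 new [(1,3)] -> total=18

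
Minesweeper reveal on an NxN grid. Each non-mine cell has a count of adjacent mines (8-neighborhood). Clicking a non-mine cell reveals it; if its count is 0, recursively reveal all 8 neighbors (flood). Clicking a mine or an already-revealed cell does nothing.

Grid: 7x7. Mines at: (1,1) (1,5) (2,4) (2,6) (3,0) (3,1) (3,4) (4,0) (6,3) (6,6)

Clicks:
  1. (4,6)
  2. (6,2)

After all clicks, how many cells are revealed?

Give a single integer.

Answer: 7

Derivation:
Click 1 (4,6) count=0: revealed 6 new [(3,5) (3,6) (4,5) (4,6) (5,5) (5,6)] -> total=6
Click 2 (6,2) count=1: revealed 1 new [(6,2)] -> total=7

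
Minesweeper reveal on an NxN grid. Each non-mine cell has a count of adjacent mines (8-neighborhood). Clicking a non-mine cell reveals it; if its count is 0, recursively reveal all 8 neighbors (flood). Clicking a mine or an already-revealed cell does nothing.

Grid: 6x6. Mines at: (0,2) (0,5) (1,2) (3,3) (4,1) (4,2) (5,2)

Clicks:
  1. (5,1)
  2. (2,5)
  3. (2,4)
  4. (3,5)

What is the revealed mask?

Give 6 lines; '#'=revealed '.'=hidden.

Answer: ......
....##
....##
....##
...###
.#.###

Derivation:
Click 1 (5,1) count=3: revealed 1 new [(5,1)] -> total=1
Click 2 (2,5) count=0: revealed 12 new [(1,4) (1,5) (2,4) (2,5) (3,4) (3,5) (4,3) (4,4) (4,5) (5,3) (5,4) (5,5)] -> total=13
Click 3 (2,4) count=1: revealed 0 new [(none)] -> total=13
Click 4 (3,5) count=0: revealed 0 new [(none)] -> total=13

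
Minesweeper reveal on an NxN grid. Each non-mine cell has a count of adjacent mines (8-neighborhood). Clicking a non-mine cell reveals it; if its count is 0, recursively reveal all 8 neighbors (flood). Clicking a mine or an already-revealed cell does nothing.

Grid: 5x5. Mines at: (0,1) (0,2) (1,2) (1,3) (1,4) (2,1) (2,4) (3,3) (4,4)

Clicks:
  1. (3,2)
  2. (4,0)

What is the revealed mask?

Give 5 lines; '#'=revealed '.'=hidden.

Answer: .....
.....
.....
###..
###..

Derivation:
Click 1 (3,2) count=2: revealed 1 new [(3,2)] -> total=1
Click 2 (4,0) count=0: revealed 5 new [(3,0) (3,1) (4,0) (4,1) (4,2)] -> total=6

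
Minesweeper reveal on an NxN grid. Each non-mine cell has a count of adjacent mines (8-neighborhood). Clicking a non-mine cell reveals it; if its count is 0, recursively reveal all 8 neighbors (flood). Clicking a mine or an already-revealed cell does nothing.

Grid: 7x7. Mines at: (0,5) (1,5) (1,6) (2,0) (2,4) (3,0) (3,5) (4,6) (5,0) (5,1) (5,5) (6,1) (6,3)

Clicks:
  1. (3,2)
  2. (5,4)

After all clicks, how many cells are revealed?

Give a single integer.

Answer: 24

Derivation:
Click 1 (3,2) count=0: revealed 24 new [(0,0) (0,1) (0,2) (0,3) (0,4) (1,0) (1,1) (1,2) (1,3) (1,4) (2,1) (2,2) (2,3) (3,1) (3,2) (3,3) (3,4) (4,1) (4,2) (4,3) (4,4) (5,2) (5,3) (5,4)] -> total=24
Click 2 (5,4) count=2: revealed 0 new [(none)] -> total=24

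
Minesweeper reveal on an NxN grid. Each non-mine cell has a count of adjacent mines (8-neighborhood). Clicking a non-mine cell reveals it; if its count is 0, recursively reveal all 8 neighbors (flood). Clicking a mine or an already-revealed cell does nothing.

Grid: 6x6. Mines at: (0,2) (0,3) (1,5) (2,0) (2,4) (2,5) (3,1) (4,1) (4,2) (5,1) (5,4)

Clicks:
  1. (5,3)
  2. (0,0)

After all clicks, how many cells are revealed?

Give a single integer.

Answer: 5

Derivation:
Click 1 (5,3) count=2: revealed 1 new [(5,3)] -> total=1
Click 2 (0,0) count=0: revealed 4 new [(0,0) (0,1) (1,0) (1,1)] -> total=5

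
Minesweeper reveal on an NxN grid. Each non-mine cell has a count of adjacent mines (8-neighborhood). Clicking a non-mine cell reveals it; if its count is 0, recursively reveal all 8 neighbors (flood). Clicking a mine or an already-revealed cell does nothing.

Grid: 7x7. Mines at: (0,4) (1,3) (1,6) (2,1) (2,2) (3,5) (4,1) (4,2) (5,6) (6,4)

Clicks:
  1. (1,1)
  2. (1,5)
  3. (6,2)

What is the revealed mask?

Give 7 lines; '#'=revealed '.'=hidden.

Click 1 (1,1) count=2: revealed 1 new [(1,1)] -> total=1
Click 2 (1,5) count=2: revealed 1 new [(1,5)] -> total=2
Click 3 (6,2) count=0: revealed 8 new [(5,0) (5,1) (5,2) (5,3) (6,0) (6,1) (6,2) (6,3)] -> total=10

Answer: .......
.#...#.
.......
.......
.......
####...
####...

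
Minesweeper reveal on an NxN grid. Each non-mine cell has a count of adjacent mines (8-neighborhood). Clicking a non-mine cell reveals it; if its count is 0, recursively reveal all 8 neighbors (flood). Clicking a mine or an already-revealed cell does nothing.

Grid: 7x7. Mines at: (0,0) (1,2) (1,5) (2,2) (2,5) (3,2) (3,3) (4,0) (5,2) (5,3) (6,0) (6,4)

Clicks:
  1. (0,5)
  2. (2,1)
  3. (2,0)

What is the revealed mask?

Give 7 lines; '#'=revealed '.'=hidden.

Click 1 (0,5) count=1: revealed 1 new [(0,5)] -> total=1
Click 2 (2,1) count=3: revealed 1 new [(2,1)] -> total=2
Click 3 (2,0) count=0: revealed 5 new [(1,0) (1,1) (2,0) (3,0) (3,1)] -> total=7

Answer: .....#.
##.....
##.....
##.....
.......
.......
.......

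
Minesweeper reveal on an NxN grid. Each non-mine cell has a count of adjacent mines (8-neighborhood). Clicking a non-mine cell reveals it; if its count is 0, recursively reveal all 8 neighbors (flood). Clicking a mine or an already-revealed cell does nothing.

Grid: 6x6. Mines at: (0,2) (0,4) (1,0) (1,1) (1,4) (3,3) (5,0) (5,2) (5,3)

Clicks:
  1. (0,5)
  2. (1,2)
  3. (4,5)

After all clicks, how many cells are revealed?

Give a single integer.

Click 1 (0,5) count=2: revealed 1 new [(0,5)] -> total=1
Click 2 (1,2) count=2: revealed 1 new [(1,2)] -> total=2
Click 3 (4,5) count=0: revealed 8 new [(2,4) (2,5) (3,4) (3,5) (4,4) (4,5) (5,4) (5,5)] -> total=10

Answer: 10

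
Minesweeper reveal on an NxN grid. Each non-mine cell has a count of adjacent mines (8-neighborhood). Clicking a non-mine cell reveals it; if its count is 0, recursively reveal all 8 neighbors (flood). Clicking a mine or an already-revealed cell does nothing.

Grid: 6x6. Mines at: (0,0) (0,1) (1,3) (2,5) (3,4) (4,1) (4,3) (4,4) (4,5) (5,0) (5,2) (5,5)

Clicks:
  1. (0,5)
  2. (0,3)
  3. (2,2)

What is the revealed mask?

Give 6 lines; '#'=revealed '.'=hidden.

Click 1 (0,5) count=0: revealed 4 new [(0,4) (0,5) (1,4) (1,5)] -> total=4
Click 2 (0,3) count=1: revealed 1 new [(0,3)] -> total=5
Click 3 (2,2) count=1: revealed 1 new [(2,2)] -> total=6

Answer: ...###
....##
..#...
......
......
......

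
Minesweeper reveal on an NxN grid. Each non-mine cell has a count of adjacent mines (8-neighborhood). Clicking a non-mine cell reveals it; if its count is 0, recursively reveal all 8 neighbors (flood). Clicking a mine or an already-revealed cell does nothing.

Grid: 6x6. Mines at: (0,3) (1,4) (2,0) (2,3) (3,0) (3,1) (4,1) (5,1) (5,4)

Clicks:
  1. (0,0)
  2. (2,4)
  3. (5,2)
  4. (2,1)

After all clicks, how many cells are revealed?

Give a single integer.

Click 1 (0,0) count=0: revealed 6 new [(0,0) (0,1) (0,2) (1,0) (1,1) (1,2)] -> total=6
Click 2 (2,4) count=2: revealed 1 new [(2,4)] -> total=7
Click 3 (5,2) count=2: revealed 1 new [(5,2)] -> total=8
Click 4 (2,1) count=3: revealed 1 new [(2,1)] -> total=9

Answer: 9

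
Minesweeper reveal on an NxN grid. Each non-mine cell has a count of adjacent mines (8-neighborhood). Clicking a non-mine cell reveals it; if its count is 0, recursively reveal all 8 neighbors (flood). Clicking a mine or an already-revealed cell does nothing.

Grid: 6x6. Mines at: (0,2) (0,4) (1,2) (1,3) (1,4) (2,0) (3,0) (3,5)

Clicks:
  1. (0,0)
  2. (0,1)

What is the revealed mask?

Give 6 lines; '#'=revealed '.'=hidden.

Click 1 (0,0) count=0: revealed 4 new [(0,0) (0,1) (1,0) (1,1)] -> total=4
Click 2 (0,1) count=2: revealed 0 new [(none)] -> total=4

Answer: ##....
##....
......
......
......
......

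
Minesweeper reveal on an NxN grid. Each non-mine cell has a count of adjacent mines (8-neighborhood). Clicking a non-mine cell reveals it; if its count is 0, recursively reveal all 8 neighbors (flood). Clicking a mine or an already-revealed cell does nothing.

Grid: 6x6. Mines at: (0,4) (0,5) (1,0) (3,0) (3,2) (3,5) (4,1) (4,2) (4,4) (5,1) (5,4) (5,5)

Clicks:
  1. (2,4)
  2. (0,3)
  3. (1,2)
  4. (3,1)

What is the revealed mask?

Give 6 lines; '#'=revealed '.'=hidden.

Answer: .###..
.###..
.####.
.#....
......
......

Derivation:
Click 1 (2,4) count=1: revealed 1 new [(2,4)] -> total=1
Click 2 (0,3) count=1: revealed 1 new [(0,3)] -> total=2
Click 3 (1,2) count=0: revealed 8 new [(0,1) (0,2) (1,1) (1,2) (1,3) (2,1) (2,2) (2,3)] -> total=10
Click 4 (3,1) count=4: revealed 1 new [(3,1)] -> total=11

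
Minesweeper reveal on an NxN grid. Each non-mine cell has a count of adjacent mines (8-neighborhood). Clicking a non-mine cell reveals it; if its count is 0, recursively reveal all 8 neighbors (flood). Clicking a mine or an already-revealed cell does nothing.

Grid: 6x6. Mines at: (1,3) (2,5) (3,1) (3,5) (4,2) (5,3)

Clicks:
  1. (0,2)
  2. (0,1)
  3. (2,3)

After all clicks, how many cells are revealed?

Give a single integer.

Click 1 (0,2) count=1: revealed 1 new [(0,2)] -> total=1
Click 2 (0,1) count=0: revealed 8 new [(0,0) (0,1) (1,0) (1,1) (1,2) (2,0) (2,1) (2,2)] -> total=9
Click 3 (2,3) count=1: revealed 1 new [(2,3)] -> total=10

Answer: 10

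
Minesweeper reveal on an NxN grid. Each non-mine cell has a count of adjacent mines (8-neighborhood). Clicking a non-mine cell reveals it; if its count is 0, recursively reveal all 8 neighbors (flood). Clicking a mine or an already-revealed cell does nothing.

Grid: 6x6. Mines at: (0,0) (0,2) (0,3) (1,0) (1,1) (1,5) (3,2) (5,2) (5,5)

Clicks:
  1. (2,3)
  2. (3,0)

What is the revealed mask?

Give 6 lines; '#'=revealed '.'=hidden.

Answer: ......
......
##.#..
##....
##....
##....

Derivation:
Click 1 (2,3) count=1: revealed 1 new [(2,3)] -> total=1
Click 2 (3,0) count=0: revealed 8 new [(2,0) (2,1) (3,0) (3,1) (4,0) (4,1) (5,0) (5,1)] -> total=9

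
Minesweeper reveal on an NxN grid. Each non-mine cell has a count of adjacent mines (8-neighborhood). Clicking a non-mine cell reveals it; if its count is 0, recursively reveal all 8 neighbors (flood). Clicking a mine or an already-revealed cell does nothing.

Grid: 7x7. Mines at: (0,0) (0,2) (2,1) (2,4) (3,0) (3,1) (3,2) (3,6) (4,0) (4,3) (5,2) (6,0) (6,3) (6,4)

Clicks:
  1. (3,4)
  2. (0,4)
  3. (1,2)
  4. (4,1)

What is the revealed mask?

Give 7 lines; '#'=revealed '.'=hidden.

Answer: ...####
..#####
.....##
....#..
.#.....
.......
.......

Derivation:
Click 1 (3,4) count=2: revealed 1 new [(3,4)] -> total=1
Click 2 (0,4) count=0: revealed 10 new [(0,3) (0,4) (0,5) (0,6) (1,3) (1,4) (1,5) (1,6) (2,5) (2,6)] -> total=11
Click 3 (1,2) count=2: revealed 1 new [(1,2)] -> total=12
Click 4 (4,1) count=5: revealed 1 new [(4,1)] -> total=13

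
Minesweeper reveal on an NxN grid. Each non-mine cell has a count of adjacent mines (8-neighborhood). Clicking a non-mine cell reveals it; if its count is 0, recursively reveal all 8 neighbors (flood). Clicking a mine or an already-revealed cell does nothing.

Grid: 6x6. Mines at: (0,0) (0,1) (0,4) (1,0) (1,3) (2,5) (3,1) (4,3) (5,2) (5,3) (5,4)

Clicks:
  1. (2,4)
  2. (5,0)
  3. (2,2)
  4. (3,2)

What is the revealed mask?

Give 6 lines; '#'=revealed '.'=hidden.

Answer: ......
......
..#.#.
..#...
##....
##....

Derivation:
Click 1 (2,4) count=2: revealed 1 new [(2,4)] -> total=1
Click 2 (5,0) count=0: revealed 4 new [(4,0) (4,1) (5,0) (5,1)] -> total=5
Click 3 (2,2) count=2: revealed 1 new [(2,2)] -> total=6
Click 4 (3,2) count=2: revealed 1 new [(3,2)] -> total=7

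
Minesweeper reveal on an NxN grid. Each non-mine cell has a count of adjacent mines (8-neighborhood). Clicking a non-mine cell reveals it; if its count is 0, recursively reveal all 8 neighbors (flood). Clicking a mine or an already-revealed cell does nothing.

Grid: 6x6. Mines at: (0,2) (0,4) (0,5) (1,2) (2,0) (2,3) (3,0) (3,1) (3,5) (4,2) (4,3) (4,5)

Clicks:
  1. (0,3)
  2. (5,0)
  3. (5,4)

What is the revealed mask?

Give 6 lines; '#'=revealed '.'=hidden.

Click 1 (0,3) count=3: revealed 1 new [(0,3)] -> total=1
Click 2 (5,0) count=0: revealed 4 new [(4,0) (4,1) (5,0) (5,1)] -> total=5
Click 3 (5,4) count=2: revealed 1 new [(5,4)] -> total=6

Answer: ...#..
......
......
......
##....
##..#.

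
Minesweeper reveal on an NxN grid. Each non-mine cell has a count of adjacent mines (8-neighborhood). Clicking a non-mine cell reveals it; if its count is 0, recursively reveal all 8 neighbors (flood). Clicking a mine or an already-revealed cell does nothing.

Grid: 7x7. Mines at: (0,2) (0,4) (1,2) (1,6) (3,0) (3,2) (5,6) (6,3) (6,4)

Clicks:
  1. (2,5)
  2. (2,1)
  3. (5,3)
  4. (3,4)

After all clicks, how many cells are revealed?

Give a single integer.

Click 1 (2,5) count=1: revealed 1 new [(2,5)] -> total=1
Click 2 (2,1) count=3: revealed 1 new [(2,1)] -> total=2
Click 3 (5,3) count=2: revealed 1 new [(5,3)] -> total=3
Click 4 (3,4) count=0: revealed 16 new [(1,3) (1,4) (1,5) (2,3) (2,4) (2,6) (3,3) (3,4) (3,5) (3,6) (4,3) (4,4) (4,5) (4,6) (5,4) (5,5)] -> total=19

Answer: 19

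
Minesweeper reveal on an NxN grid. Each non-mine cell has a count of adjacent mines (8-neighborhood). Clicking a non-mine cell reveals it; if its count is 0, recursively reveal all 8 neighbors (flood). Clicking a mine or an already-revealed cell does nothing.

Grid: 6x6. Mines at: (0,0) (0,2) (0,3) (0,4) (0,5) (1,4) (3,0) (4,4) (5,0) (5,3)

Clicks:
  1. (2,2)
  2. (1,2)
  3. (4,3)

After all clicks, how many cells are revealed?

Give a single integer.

Click 1 (2,2) count=0: revealed 12 new [(1,1) (1,2) (1,3) (2,1) (2,2) (2,3) (3,1) (3,2) (3,3) (4,1) (4,2) (4,3)] -> total=12
Click 2 (1,2) count=2: revealed 0 new [(none)] -> total=12
Click 3 (4,3) count=2: revealed 0 new [(none)] -> total=12

Answer: 12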